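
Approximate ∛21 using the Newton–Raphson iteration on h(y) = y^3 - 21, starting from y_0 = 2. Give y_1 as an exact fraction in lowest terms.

37/12

h'(y) = 3y^2.
h(2) = -13, h'(2) = 12, so y_1 = 2 - (-13)/12 = 37/12.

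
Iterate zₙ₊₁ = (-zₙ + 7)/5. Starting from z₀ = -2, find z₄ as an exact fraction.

z₁ = (-(-2) + 7)/5 = 9/5.
z₂ = (-(9/5) + 7)/5 = 26/25.
z₃ = (-(26/25) + 7)/5 = 149/125.
z₄ = (-(149/125) + 7)/5 = 726/625.

726/625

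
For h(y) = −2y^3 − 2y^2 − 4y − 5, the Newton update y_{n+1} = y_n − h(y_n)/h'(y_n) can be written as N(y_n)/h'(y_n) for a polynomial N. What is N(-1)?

7

h'(y) = −6y^2 − 4y − 4.
N(y) = y·h'(y) − h(y) = y·(−6y^2 − 4y − 4) − (−2y^3 − 2y^2 − 4y − 5) = −4y^3 − 2y^2 + 5.
N(-1) = 7.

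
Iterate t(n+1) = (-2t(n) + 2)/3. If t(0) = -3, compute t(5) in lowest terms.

206/243

t(1) = (-2·(-3) + 2)/3 = 8/3.
t(2) = (-2·(8/3) + 2)/3 = -10/9.
t(3) = (-2·(-10/9) + 2)/3 = 38/27.
t(4) = (-2·(38/27) + 2)/3 = -22/81.
t(5) = (-2·(-22/81) + 2)/3 = 206/243.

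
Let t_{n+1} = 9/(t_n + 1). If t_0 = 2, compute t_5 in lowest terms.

441/166

t_1 = 9/(2 + 1) = 3.
t_2 = 9/(3 + 1) = 9/4.
t_3 = 9/(9/4 + 1) = 36/13.
t_4 = 9/(36/13 + 1) = 117/49.
t_5 = 9/(117/49 + 1) = 441/166.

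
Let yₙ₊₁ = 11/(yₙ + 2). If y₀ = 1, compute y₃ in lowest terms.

187/67

y₁ = 11/(1 + 2) = 11/3.
y₂ = 11/(11/3 + 2) = 33/17.
y₃ = 11/(33/17 + 2) = 187/67.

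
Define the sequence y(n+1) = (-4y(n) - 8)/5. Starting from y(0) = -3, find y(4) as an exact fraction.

y(1) = (-4·(-3) - 8)/5 = 4/5.
y(2) = (-4·(4/5) - 8)/5 = -56/25.
y(3) = (-4·(-56/25) - 8)/5 = 24/125.
y(4) = (-4·(24/125) - 8)/5 = -1096/625.

-1096/625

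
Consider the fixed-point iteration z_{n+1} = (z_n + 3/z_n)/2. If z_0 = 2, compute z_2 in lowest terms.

z_1 = (2 + 3/2)/2 = 7/4.
z_2 = (7/4 + 3/(7/4))/2 = 97/56.

97/56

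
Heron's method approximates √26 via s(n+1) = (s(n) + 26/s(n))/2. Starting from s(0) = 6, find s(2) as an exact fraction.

1897/372

s(1) = (6 + 26/6)/2 = 31/6.
s(2) = (31/6 + 26/(31/6))/2 = 1897/372.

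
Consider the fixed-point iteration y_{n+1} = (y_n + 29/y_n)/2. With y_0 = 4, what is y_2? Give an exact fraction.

y_1 = (4 + 29/4)/2 = 45/8.
y_2 = (45/8 + 29/(45/8))/2 = 3881/720.

3881/720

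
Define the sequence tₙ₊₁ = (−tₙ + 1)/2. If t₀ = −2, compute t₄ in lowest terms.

3/16

t₁ = (−(−2) + 1)/2 = 3/2.
t₂ = (−(3/2) + 1)/2 = −1/4.
t₃ = (−(−1/4) + 1)/2 = 5/8.
t₄ = (−(5/8) + 1)/2 = 3/16.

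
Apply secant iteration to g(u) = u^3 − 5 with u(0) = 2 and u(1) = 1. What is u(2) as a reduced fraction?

g(2) = 3, g(1) = −4. u(2) = 1 − (−4)·(1 − 2)/((−4) − 3) = 11/7.

11/7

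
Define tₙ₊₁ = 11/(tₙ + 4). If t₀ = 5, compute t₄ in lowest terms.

3157/1665

t₁ = 11/(5 + 4) = 11/9.
t₂ = 11/(11/9 + 4) = 99/47.
t₃ = 11/(99/47 + 4) = 517/287.
t₄ = 11/(517/287 + 4) = 3157/1665.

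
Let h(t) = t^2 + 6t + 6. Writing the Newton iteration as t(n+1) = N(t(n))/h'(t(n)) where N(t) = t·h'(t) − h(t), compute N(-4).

h'(t) = 2t + 6.
N(t) = t·h'(t) − h(t) = t·(2t + 6) − (t^2 + 6t + 6) = t^2 − 6.
N(-4) = 10.

10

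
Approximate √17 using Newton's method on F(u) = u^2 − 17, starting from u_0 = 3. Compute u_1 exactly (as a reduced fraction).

13/3

F'(u) = 2u.
F(3) = −8, F'(3) = 6, so u_1 = 3 − (−8)/6 = 13/3.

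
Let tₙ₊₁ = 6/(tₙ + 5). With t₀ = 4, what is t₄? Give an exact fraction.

618/617

t₁ = 6/(4 + 5) = 2/3.
t₂ = 6/(2/3 + 5) = 18/17.
t₃ = 6/(18/17 + 5) = 102/103.
t₄ = 6/(102/103 + 5) = 618/617.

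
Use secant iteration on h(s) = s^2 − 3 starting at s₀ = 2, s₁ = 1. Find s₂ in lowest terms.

5/3

h(2) = 1, h(1) = −2. s₂ = 1 − (−2)·(1 − 2)/((−2) − 1) = 5/3.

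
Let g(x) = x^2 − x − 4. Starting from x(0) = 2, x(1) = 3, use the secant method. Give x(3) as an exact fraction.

g(2) = −2, g(3) = 2. x(2) = 3 − 2·(3 − 2)/(2 − (−2)) = 5/2.
g(3) = 2, g(5/2) = −1/4. x(3) = (5/2) − (−1/4)·((5/2) − 3)/((−1/4) − 2) = 23/9.

23/9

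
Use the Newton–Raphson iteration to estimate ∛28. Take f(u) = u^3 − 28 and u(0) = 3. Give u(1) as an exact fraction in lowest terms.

82/27

f'(u) = 3u^2.
f(3) = −1, f'(3) = 27, so u(1) = 3 − (−1)/27 = 82/27.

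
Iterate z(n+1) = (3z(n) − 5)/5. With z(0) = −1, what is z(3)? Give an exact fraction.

−272/125

z(1) = (3·(−1) − 5)/5 = −8/5.
z(2) = (3·(−8/5) − 5)/5 = −49/25.
z(3) = (3·(−49/25) − 5)/5 = −272/125.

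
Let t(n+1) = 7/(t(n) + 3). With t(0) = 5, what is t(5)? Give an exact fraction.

t(1) = 7/(5 + 3) = 7/8.
t(2) = 7/(7/8 + 3) = 56/31.
t(3) = 7/(56/31 + 3) = 217/149.
t(4) = 7/(217/149 + 3) = 1043/664.
t(5) = 7/(1043/664 + 3) = 4648/3035.

4648/3035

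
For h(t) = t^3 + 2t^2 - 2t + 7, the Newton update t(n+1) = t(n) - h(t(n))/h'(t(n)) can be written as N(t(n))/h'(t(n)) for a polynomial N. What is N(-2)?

-15

h'(t) = 3t^2 + 4t - 2.
N(t) = t·h'(t) - h(t) = t·(3t^2 + 4t - 2) - (t^3 + 2t^2 - 2t + 7) = 2t^3 + 2t^2 - 7.
N(-2) = -15.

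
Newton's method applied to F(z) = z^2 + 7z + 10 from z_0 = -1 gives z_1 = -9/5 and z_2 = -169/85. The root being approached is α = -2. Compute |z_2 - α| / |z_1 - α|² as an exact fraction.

5/17

z_1 - α = -9/5 - (-2) = -9/5 + 2 = 1/5, so |z_1 - α| = 1/5.
z_2 - α = -169/85 - (-2) = -169/85 + 2 = 1/85, so |z_2 - α| = 1/85.
|z_1 - α|² = 1/25.
Ratio = (1/85) / (1/25) = 5/17.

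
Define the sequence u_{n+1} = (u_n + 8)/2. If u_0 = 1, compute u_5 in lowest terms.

249/32

u_1 = (1 + 8)/2 = 9/2.
u_2 = ((9/2) + 8)/2 = 25/4.
u_3 = ((25/4) + 8)/2 = 57/8.
u_4 = ((57/8) + 8)/2 = 121/16.
u_5 = ((121/16) + 8)/2 = 249/32.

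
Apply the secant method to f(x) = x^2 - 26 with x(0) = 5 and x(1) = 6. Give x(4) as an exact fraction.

34862/6837

f(5) = -1, f(6) = 10. x(2) = 6 - 10·(6 - 5)/(10 - (-1)) = 56/11.
f(6) = 10, f(56/11) = -10/121. x(3) = (56/11) - (-10/121)·((56/11) - 6)/((-10/121) - 10) = 311/61.
f(56/11) = -10/121, f(311/61) = -25/3721. x(4) = (311/61) - (-25/3721)·((311/61) - (56/11))/((-25/3721) - (-10/121)) = 34862/6837.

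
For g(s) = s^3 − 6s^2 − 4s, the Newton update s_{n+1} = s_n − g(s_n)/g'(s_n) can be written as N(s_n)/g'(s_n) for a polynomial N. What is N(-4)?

g'(s) = 3s^2 − 12s − 4.
N(s) = s·g'(s) − g(s) = s·(3s^2 − 12s − 4) − (s^3 − 6s^2 − 4s) = 2s^3 − 6s^2.
N(-4) = −224.

−224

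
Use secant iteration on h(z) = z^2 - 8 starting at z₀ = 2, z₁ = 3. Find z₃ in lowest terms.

82/29

h(2) = -4, h(3) = 1. z₂ = 3 - 1·(3 - 2)/(1 - (-4)) = 14/5.
h(3) = 1, h(14/5) = -4/25. z₃ = (14/5) - (-4/25)·((14/5) - 3)/((-4/25) - 1) = 82/29.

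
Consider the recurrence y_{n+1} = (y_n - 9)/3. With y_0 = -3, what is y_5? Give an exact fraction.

-364/81

y_1 = ((-3) - 9)/3 = -4.
y_2 = ((-4) - 9)/3 = -13/3.
y_3 = ((-13/3) - 9)/3 = -40/9.
y_4 = ((-40/9) - 9)/3 = -121/27.
y_5 = ((-121/27) - 9)/3 = -364/81.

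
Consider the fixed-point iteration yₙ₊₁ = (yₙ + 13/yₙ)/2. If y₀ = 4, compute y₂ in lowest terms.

y₁ = (4 + 13/4)/2 = 29/8.
y₂ = (29/8 + 13/(29/8))/2 = 1673/464.

1673/464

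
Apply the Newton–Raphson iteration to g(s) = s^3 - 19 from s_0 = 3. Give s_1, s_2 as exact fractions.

s_1 = 73/27, s_2 = 1152011/431649

g'(s) = 3s^2.
g(3) = 8, g'(3) = 27, so s_1 = 3 - 8/27 = 73/27.
g(73/27) = 15040/19683, g'(73/27) = 5329/243, so s_2 = (73/27) - (15040/19683)/(5329/243) = 1152011/431649.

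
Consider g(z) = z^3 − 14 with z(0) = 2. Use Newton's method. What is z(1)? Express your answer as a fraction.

g'(z) = 3z^2.
g(2) = −6, g'(2) = 12, so z(1) = 2 − (−6)/12 = 5/2.

5/2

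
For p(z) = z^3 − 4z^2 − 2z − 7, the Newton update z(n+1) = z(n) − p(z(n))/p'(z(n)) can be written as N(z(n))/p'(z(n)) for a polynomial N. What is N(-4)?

−185

p'(z) = 3z^2 − 8z − 2.
N(z) = z·p'(z) − p(z) = z·(3z^2 − 8z − 2) − (z^3 − 4z^2 − 2z − 7) = 2z^3 − 4z^2 + 7.
N(-4) = −185.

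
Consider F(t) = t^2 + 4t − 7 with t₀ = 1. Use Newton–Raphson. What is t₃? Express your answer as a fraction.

31441/23880

F'(t) = 2t + 4.
F(1) = −2, F'(1) = 6, so t₁ = 1 − (−2)/6 = 4/3.
F(4/3) = 1/9, F'(4/3) = 20/3, so t₂ = (4/3) − (1/9)/(20/3) = 79/60.
F(79/60) = 1/3600, F'(79/60) = 199/30, so t₃ = (79/60) − (1/3600)/(199/30) = 31441/23880.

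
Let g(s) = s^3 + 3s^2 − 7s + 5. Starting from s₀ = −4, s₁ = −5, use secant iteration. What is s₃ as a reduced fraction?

−57760/12281

g(−4) = 17, g(−5) = −10. s₂ = (−5) − (−10)·((−5) − (−4))/((−10) − 17) = −125/27.
g(−5) = −10, g(−125/27) = 48790/19683. s₃ = (−125/27) − (48790/19683)·((−125/27) − (−5))/((48790/19683) − (−10)) = −57760/12281.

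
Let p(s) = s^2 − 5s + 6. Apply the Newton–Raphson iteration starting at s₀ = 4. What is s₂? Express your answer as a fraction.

46/15

p'(s) = 2s − 5.
p(4) = 2, p'(4) = 3, so s₁ = 4 − 2/3 = 10/3.
p(10/3) = 4/9, p'(10/3) = 5/3, so s₂ = (10/3) − (4/9)/(5/3) = 46/15.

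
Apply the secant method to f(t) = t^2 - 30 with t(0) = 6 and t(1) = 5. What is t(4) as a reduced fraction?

f(6) = 6, f(5) = -5. t(2) = 5 - (-5)·(5 - 6)/((-5) - 6) = 60/11.
f(5) = -5, f(60/11) = -30/121. t(3) = (60/11) - (-30/121)·((60/11) - 5)/((-30/121) - (-5)) = 126/23.
f(60/11) = -30/121, f(126/23) = 6/529. t(4) = (126/23) - (6/529)·((126/23) - (60/11))/((6/529) - (-30/121)) = 2525/461.

2525/461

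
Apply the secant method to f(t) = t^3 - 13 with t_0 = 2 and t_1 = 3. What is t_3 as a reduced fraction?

f(2) = -5, f(3) = 14. t_2 = 3 - 14·(3 - 2)/(14 - (-5)) = 43/19.
f(3) = 14, f(43/19) = -9660/6859. t_3 = (43/19) - (-9660/6859)·((43/19) - 3)/((-9660/6859) - 14) = 17593/7549.

17593/7549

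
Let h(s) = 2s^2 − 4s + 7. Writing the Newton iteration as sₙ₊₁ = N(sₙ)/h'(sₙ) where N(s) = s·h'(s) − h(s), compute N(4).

25

h'(s) = 4s − 4.
N(s) = s·h'(s) − h(s) = s·(4s − 4) − (2s^2 − 4s + 7) = 2s^2 − 7.
N(4) = 25.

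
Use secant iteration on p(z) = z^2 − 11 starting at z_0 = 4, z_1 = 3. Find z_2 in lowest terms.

23/7

p(4) = 5, p(3) = −2. z_2 = 3 − (−2)·(3 − 4)/((−2) − 5) = 23/7.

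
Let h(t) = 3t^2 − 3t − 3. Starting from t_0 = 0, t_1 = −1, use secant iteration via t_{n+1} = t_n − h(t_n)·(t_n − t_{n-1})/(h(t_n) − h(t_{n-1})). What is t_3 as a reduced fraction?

−3/5

h(0) = −3, h(−1) = 3. t_2 = (−1) − 3·((−1) − 0)/(3 − (−3)) = −1/2.
h(−1) = 3, h(−1/2) = −3/4. t_3 = (−1/2) − (−3/4)·((−1/2) − (−1))/((−3/4) − 3) = −3/5.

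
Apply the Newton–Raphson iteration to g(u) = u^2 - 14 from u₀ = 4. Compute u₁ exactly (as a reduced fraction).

15/4

g'(u) = 2u.
g(4) = 2, g'(4) = 8, so u₁ = 4 - 2/8 = 15/4.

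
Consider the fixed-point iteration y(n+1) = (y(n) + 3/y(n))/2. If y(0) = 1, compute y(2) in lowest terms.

y(1) = (1 + 3/1)/2 = 2.
y(2) = (2 + 3/2)/2 = 7/4.

7/4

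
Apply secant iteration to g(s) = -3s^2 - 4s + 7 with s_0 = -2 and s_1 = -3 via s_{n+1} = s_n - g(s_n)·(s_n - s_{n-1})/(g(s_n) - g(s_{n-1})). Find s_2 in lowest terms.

g(-2) = 3, g(-3) = -8. s_2 = (-3) - (-8)·((-3) - (-2))/((-8) - 3) = -25/11.

-25/11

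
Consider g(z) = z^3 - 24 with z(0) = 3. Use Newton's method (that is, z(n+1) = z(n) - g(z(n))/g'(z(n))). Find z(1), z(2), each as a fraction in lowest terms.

z(1) = 26/9, z(2) = 13162/4563

g'(z) = 3z^2.
g(3) = 3, g'(3) = 27, so z(1) = 3 - 3/27 = 26/9.
g(26/9) = 80/729, g'(26/9) = 676/27, so z(2) = (26/9) - (80/729)/(676/27) = 13162/4563.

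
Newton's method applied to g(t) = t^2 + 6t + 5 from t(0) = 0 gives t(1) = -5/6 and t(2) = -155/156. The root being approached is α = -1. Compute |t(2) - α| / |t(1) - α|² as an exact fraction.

t(1) - α = -5/6 - (-1) = -5/6 + 1 = 1/6, so |t(1) - α| = 1/6.
t(2) - α = -155/156 - (-1) = -155/156 + 1 = 1/156, so |t(2) - α| = 1/156.
|t(1) - α|² = 1/36.
Ratio = (1/156) / (1/36) = 3/13.

3/13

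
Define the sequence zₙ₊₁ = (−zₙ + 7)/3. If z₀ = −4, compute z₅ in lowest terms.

z₁ = (−(−4) + 7)/3 = 11/3.
z₂ = (−(11/3) + 7)/3 = 10/9.
z₃ = (−(10/9) + 7)/3 = 53/27.
z₄ = (−(53/27) + 7)/3 = 136/81.
z₅ = (−(136/81) + 7)/3 = 431/243.

431/243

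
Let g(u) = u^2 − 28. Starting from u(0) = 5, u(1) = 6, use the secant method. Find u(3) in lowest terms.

g(5) = −3, g(6) = 8. u(2) = 6 − 8·(6 − 5)/(8 − (−3)) = 58/11.
g(6) = 8, g(58/11) = −24/121. u(3) = (58/11) − (−24/121)·((58/11) − 6)/((−24/121) − 8) = 164/31.

164/31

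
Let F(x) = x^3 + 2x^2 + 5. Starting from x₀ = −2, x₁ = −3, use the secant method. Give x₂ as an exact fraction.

F(−2) = 5, F(−3) = −4. x₂ = (−3) − (−4)·((−3) − (−2))/((−4) − 5) = −23/9.

−23/9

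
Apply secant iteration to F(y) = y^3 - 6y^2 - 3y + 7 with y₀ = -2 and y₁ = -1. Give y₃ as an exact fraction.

F(-2) = -19, F(-1) = 3. y₂ = (-1) - 3·((-1) - (-2))/(3 - (-19)) = -25/22.
F(-1) = 3, F(-25/22) = 12711/10648. y₃ = (-25/22) - (12711/10648)·((-25/22) - (-1))/((12711/10648) - 3) = -2621/2137.

-2621/2137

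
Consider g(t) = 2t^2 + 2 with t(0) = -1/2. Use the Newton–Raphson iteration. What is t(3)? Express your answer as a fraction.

527/336

g'(t) = 4t.
g(-1/2) = 5/2, g'(-1/2) = -2, so t(1) = (-1/2) - (5/2)/(-2) = 3/4.
g(3/4) = 25/8, g'(3/4) = 3, so t(2) = (3/4) - (25/8)/3 = -7/24.
g(-7/24) = 625/288, g'(-7/24) = -7/6, so t(3) = (-7/24) - (625/288)/(-7/6) = 527/336.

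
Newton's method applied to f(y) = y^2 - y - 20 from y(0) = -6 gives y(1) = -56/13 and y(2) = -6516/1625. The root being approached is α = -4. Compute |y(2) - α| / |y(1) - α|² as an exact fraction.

y(1) - α = -56/13 - (-4) = -56/13 + 4 = -4/13, so |y(1) - α| = 4/13.
y(2) - α = -6516/1625 - (-4) = -6516/1625 + 4 = -16/1625, so |y(2) - α| = 16/1625.
|y(1) - α|² = 16/169.
Ratio = (16/1625) / (16/169) = 13/125.

13/125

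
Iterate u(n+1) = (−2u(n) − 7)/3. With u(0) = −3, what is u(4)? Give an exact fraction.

u(1) = (−2·(−3) − 7)/3 = −1/3.
u(2) = (−2·(−1/3) − 7)/3 = −19/9.
u(3) = (−2·(−19/9) − 7)/3 = −25/27.
u(4) = (−2·(−25/27) − 7)/3 = −139/81.

−139/81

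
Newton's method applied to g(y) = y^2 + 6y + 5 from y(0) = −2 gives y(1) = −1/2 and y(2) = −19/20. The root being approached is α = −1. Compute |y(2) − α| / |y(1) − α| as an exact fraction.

y(1) − α = −1/2 − (−1) = −1/2 + 1 = 1/2, so |y(1) − α| = 1/2.
y(2) − α = −19/20 − (−1) = −19/20 + 1 = 1/20, so |y(2) − α| = 1/20.
Ratio = (1/20) / (1/2) = 1/10.

1/10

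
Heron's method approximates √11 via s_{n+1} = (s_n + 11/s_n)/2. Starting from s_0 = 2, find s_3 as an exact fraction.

319201/96240

s_1 = (2 + 11/2)/2 = 15/4.
s_2 = (15/4 + 11/(15/4))/2 = 401/120.
s_3 = (401/120 + 11/(401/120))/2 = 319201/96240.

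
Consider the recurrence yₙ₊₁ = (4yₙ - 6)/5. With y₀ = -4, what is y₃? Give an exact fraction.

y₁ = (4·(-4) - 6)/5 = -22/5.
y₂ = (4·(-22/5) - 6)/5 = -118/25.
y₃ = (4·(-118/25) - 6)/5 = -622/125.

-622/125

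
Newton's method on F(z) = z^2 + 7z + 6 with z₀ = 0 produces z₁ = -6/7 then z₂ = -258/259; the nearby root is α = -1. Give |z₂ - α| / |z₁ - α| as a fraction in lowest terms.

z₁ - α = -6/7 - (-1) = -6/7 + 1 = 1/7, so |z₁ - α| = 1/7.
z₂ - α = -258/259 - (-1) = -258/259 + 1 = 1/259, so |z₂ - α| = 1/259.
Ratio = (1/259) / (1/7) = 1/37.

1/37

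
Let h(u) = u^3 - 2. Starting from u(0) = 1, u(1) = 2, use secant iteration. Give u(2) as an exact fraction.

h(1) = -1, h(2) = 6. u(2) = 2 - 6·(2 - 1)/(6 - (-1)) = 8/7.

8/7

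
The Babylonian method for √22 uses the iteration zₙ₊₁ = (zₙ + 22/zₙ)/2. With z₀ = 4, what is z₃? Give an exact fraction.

z₁ = (4 + 22/4)/2 = 19/4.
z₂ = (19/4 + 22/(19/4))/2 = 713/152.
z₃ = (713/152 + 22/(713/152))/2 = 1016657/216752.

1016657/216752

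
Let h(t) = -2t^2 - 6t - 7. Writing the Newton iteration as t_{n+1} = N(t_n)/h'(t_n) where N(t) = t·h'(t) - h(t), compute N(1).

5

h'(t) = -4t - 6.
N(t) = t·h'(t) - h(t) = t·(-4t - 6) - (-2t^2 - 6t - 7) = -2t^2 + 7.
N(1) = 5.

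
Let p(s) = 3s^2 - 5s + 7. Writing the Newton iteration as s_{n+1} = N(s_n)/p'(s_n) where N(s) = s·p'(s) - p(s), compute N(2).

p'(s) = 6s - 5.
N(s) = s·p'(s) - p(s) = s·(6s - 5) - (3s^2 - 5s + 7) = 3s^2 - 7.
N(2) = 5.

5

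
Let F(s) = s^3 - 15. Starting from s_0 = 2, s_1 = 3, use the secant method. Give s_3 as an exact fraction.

6395/2613

F(2) = -7, F(3) = 12. s_2 = 3 - 12·(3 - 2)/(12 - (-7)) = 45/19.
F(3) = 12, F(45/19) = -11760/6859. s_3 = (45/19) - (-11760/6859)·((45/19) - 3)/((-11760/6859) - 12) = 6395/2613.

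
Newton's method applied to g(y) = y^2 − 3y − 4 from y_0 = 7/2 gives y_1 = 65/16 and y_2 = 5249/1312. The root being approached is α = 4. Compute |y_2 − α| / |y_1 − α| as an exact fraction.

y_1 − α = 65/16 − 4 = 1/16, so |y_1 − α| = 1/16.
y_2 − α = 5249/1312 − 4 = 1/1312, so |y_2 − α| = 1/1312.
Ratio = (1/1312) / (1/16) = 1/82.

1/82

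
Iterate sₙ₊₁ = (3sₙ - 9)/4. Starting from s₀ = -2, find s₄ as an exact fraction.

-1737/256

s₁ = (3·(-2) - 9)/4 = -15/4.
s₂ = (3·(-15/4) - 9)/4 = -81/16.
s₃ = (3·(-81/16) - 9)/4 = -387/64.
s₄ = (3·(-387/64) - 9)/4 = -1737/256.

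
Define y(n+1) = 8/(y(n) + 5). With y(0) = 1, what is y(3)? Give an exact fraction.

y(1) = 8/(1 + 5) = 4/3.
y(2) = 8/(4/3 + 5) = 24/19.
y(3) = 8/(24/19 + 5) = 152/119.

152/119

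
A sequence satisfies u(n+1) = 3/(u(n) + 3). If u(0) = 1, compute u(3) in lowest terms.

15/19

u(1) = 3/(1 + 3) = 3/4.
u(2) = 3/(3/4 + 3) = 4/5.
u(3) = 3/(4/5 + 3) = 15/19.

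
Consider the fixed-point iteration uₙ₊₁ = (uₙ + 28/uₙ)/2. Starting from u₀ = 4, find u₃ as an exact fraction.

108497/20504

u₁ = (4 + 28/4)/2 = 11/2.
u₂ = (11/2 + 28/(11/2))/2 = 233/44.
u₃ = (233/44 + 28/(233/44))/2 = 108497/20504.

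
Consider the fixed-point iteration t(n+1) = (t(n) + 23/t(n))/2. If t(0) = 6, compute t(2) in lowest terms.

6793/1416

t(1) = (6 + 23/6)/2 = 59/12.
t(2) = (59/12 + 23/(59/12))/2 = 6793/1416.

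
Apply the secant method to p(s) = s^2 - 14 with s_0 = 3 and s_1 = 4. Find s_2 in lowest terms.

p(3) = -5, p(4) = 2. s_2 = 4 - 2·(4 - 3)/(2 - (-5)) = 26/7.

26/7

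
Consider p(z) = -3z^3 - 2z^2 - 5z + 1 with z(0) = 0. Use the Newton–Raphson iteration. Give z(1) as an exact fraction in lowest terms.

p'(z) = -9z^2 - 4z - 5.
p(0) = 1, p'(0) = -5, so z(1) = 0 - 1/(-5) = 1/5.

1/5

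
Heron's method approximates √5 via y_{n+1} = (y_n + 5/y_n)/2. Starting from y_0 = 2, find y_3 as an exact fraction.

51841/23184

y_1 = (2 + 5/2)/2 = 9/4.
y_2 = (9/4 + 5/(9/4))/2 = 161/72.
y_3 = (161/72 + 5/(161/72))/2 = 51841/23184.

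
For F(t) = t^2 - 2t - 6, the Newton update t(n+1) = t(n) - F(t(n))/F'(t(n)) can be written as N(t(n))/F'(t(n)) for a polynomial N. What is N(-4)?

22

F'(t) = 2t - 2.
N(t) = t·F'(t) - F(t) = t·(2t - 2) - (t^2 - 2t - 6) = t^2 + 6.
N(-4) = 22.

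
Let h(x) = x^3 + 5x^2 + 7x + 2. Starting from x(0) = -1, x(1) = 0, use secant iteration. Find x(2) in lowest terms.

-2/3

h(-1) = -1, h(0) = 2. x(2) = 0 - 2·(0 - (-1))/(2 - (-1)) = -2/3.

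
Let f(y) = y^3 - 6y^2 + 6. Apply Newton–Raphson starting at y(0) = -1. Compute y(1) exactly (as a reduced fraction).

-14/15

f'(y) = 3y^2 - 12y.
f(-1) = -1, f'(-1) = 15, so y(1) = (-1) - (-1)/15 = -14/15.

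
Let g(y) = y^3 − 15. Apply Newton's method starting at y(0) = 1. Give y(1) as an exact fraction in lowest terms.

g'(y) = 3y^2.
g(1) = −14, g'(1) = 3, so y(1) = 1 − (−14)/3 = 17/3.

17/3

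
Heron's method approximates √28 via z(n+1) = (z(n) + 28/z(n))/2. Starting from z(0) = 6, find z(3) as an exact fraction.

z(1) = (6 + 28/6)/2 = 16/3.
z(2) = (16/3 + 28/(16/3))/2 = 127/24.
z(3) = (127/24 + 28/(127/24))/2 = 32257/6096.

32257/6096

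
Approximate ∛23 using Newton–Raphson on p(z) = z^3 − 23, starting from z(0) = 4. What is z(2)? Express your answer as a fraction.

p'(z) = 3z^2.
p(4) = 41, p'(4) = 48, so z(1) = 4 − 41/48 = 151/48.
p(151/48) = 899335/110592, p'(151/48) = 22801/768, so z(2) = (151/48) − (899335/110592)/(22801/768) = 4714759/1641672.

4714759/1641672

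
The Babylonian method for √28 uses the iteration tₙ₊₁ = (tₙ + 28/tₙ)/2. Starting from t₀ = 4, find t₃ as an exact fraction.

t₁ = (4 + 28/4)/2 = 11/2.
t₂ = (11/2 + 28/(11/2))/2 = 233/44.
t₃ = (233/44 + 28/(233/44))/2 = 108497/20504.

108497/20504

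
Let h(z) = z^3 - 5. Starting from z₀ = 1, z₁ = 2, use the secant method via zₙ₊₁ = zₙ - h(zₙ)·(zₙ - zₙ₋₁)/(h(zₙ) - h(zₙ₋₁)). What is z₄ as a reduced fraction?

16480535/9627139

h(1) = -4, h(2) = 3. z₂ = 2 - 3·(2 - 1)/(3 - (-4)) = 11/7.
h(2) = 3, h(11/7) = -384/343. z₃ = (11/7) - (-384/343)·((11/7) - 2)/((-384/343) - 3) = 265/157.
h(11/7) = -384/343, h(265/157) = -739840/3869893. z₄ = (265/157) - (-739840/3869893)·((265/157) - (11/7))/((-739840/3869893) - (-384/343)) = 16480535/9627139.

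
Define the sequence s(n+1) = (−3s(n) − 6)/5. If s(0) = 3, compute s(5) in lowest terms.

−651/625

s(1) = (−3·3 − 6)/5 = −3.
s(2) = (−3·(−3) − 6)/5 = 3/5.
s(3) = (−3·(3/5) − 6)/5 = −39/25.
s(4) = (−3·(−39/25) − 6)/5 = −33/125.
s(5) = (−3·(−33/125) − 6)/5 = −651/625.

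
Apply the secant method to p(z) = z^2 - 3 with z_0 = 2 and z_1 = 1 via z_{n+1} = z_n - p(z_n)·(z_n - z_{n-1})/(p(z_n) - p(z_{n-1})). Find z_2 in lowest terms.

5/3

p(2) = 1, p(1) = -2. z_2 = 1 - (-2)·(1 - 2)/((-2) - 1) = 5/3.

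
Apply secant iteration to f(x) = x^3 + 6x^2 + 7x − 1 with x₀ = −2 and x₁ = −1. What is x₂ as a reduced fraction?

−7/4

f(−2) = 1, f(−1) = −3. x₂ = (−1) − (−3)·((−1) − (−2))/((−3) − 1) = −7/4.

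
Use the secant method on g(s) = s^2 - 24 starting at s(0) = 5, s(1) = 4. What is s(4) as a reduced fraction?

g(5) = 1, g(4) = -8. s(2) = 4 - (-8)·(4 - 5)/((-8) - 1) = 44/9.
g(4) = -8, g(44/9) = -8/81. s(3) = (44/9) - (-8/81)·((44/9) - 4)/((-8/81) - (-8)) = 49/10.
g(44/9) = -8/81, g(49/10) = 1/100. s(4) = (49/10) - (1/100)·((49/10) - (44/9))/((1/100) - (-8/81)) = 4316/881.

4316/881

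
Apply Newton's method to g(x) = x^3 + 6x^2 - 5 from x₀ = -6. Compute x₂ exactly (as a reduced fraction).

-4469023/763398

g'(x) = 3x^2 + 12x.
g(-6) = -5, g'(-6) = 36, so x₁ = (-6) - (-5)/36 = -211/36.
g(-211/36) = -10675/46656, g'(-211/36) = 14137/432, so x₂ = (-211/36) - (-10675/46656)/(14137/432) = -4469023/763398.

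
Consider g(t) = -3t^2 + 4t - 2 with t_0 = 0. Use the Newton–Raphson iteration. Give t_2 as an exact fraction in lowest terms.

g'(t) = -6t + 4.
g(0) = -2, g'(0) = 4, so t_1 = 0 - (-2)/4 = 1/2.
g(1/2) = -3/4, g'(1/2) = 1, so t_2 = (1/2) - (-3/4)/1 = 5/4.

5/4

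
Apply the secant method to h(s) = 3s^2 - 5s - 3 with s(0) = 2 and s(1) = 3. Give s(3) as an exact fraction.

219/103

h(2) = -1, h(3) = 9. s(2) = 3 - 9·(3 - 2)/(9 - (-1)) = 21/10.
h(3) = 9, h(21/10) = -27/100. s(3) = (21/10) - (-27/100)·((21/10) - 3)/((-27/100) - 9) = 219/103.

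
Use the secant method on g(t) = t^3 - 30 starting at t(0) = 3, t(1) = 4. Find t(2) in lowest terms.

114/37

g(3) = -3, g(4) = 34. t(2) = 4 - 34·(4 - 3)/(34 - (-3)) = 114/37.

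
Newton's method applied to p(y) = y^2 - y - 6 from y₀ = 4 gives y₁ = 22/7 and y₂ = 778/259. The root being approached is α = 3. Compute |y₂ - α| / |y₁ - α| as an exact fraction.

y₁ - α = 22/7 - 3 = 1/7, so |y₁ - α| = 1/7.
y₂ - α = 778/259 - 3 = 1/259, so |y₂ - α| = 1/259.
Ratio = (1/259) / (1/7) = 1/37.

1/37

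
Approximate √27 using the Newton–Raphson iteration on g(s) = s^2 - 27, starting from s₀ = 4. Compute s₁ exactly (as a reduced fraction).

g'(s) = 2s.
g(4) = -11, g'(4) = 8, so s₁ = 4 - (-11)/8 = 43/8.

43/8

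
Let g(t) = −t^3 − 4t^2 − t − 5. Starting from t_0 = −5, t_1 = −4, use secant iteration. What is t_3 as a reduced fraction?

−47480/11701

g(−5) = 25, g(−4) = −1. t_2 = (−4) − (−1)·((−4) − (−5))/((−1) − 25) = −105/26.
g(−4) = −1, g(−105/26) = −5875/17576. t_3 = (−105/26) − (−5875/17576)·((−105/26) − (−4))/((−5875/17576) − (−1)) = −47480/11701.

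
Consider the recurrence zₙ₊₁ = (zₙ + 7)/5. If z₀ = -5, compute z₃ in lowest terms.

z₁ = ((-5) + 7)/5 = 2/5.
z₂ = ((2/5) + 7)/5 = 37/25.
z₃ = ((37/25) + 7)/5 = 212/125.

212/125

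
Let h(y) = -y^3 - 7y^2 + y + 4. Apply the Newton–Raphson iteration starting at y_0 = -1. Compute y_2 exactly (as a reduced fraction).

h'(y) = -3y^2 - 14y + 1.
h(-1) = -3, h'(-1) = 12, so y_1 = (-1) - (-3)/12 = -3/4.
h(-3/4) = -17/64, h'(-3/4) = 157/16, so y_2 = (-3/4) - (-17/64)/(157/16) = -227/314.

-227/314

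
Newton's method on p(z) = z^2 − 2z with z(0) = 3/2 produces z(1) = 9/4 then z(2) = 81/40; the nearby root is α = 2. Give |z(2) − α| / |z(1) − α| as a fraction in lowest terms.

z(1) − α = 9/4 − 2 = 1/4, so |z(1) − α| = 1/4.
z(2) − α = 81/40 − 2 = 1/40, so |z(2) − α| = 1/40.
Ratio = (1/40) / (1/4) = 1/10.

1/10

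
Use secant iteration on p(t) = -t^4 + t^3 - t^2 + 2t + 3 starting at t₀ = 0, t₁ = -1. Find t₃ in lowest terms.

-717/967

p(0) = 3, p(-1) = -2. t₂ = (-1) - (-2)·((-1) - 0)/((-2) - 3) = -3/5.
p(-1) = -2, p(-3/5) = 684/625. t₃ = (-3/5) - (684/625)·((-3/5) - (-1))/((684/625) - (-2)) = -717/967.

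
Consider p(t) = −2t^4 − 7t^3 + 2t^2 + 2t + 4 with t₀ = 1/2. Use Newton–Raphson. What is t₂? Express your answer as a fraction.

p'(t) = −8t^3 − 21t^2 + 4t + 2.
p(1/2) = 9/2, p'(1/2) = −9/4, so t₁ = (1/2) − (9/2)/(−9/4) = 5/2.
p(5/2) = −166, p'(5/2) = −977/4, so t₂ = (5/2) − (−166)/(−977/4) = 3557/1954.

3557/1954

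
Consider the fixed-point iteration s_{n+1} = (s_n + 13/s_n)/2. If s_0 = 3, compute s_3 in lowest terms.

14159/3927

s_1 = (3 + 13/3)/2 = 11/3.
s_2 = (11/3 + 13/(11/3))/2 = 119/33.
s_3 = (119/33 + 13/(119/33))/2 = 14159/3927.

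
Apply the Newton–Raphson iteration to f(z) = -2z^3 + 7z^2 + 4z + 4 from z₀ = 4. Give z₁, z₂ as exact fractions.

z₁ = 37/9, z₂ = 119281/29052

f'(z) = -6z^2 + 14z + 4.
f(4) = 4, f'(4) = -36, so z₁ = 4 - 4/(-36) = 37/9.
f(37/9) = -155/729, f'(37/9) = -1076/27, so z₂ = (37/9) - (-155/729)/(-1076/27) = 119281/29052.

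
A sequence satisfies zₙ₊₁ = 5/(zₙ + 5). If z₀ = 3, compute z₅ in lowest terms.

310/363

z₁ = 5/(3 + 5) = 5/8.
z₂ = 5/(5/8 + 5) = 8/9.
z₃ = 5/(8/9 + 5) = 45/53.
z₄ = 5/(45/53 + 5) = 53/62.
z₅ = 5/(53/62 + 5) = 310/363.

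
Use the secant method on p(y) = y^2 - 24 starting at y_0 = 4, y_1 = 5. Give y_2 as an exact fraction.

44/9

p(4) = -8, p(5) = 1. y_2 = 5 - 1·(5 - 4)/(1 - (-8)) = 44/9.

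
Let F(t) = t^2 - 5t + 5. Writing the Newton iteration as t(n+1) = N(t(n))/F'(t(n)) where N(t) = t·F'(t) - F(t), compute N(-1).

F'(t) = 2t - 5.
N(t) = t·F'(t) - F(t) = t·(2t - 5) - (t^2 - 5t + 5) = t^2 - 5.
N(-1) = -4.

-4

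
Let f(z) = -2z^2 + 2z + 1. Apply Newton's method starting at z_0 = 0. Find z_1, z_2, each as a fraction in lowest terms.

f'(z) = -4z + 2.
f(0) = 1, f'(0) = 2, so z_1 = 0 - 1/2 = -1/2.
f(-1/2) = -1/2, f'(-1/2) = 4, so z_2 = (-1/2) - (-1/2)/4 = -3/8.

z_1 = -1/2, z_2 = -3/8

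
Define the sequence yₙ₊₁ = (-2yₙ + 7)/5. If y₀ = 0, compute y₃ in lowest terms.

133/125

y₁ = (-2·0 + 7)/5 = 7/5.
y₂ = (-2·(7/5) + 7)/5 = 21/25.
y₃ = (-2·(21/25) + 7)/5 = 133/125.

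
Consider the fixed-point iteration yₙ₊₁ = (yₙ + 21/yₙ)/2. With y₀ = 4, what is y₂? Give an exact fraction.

y₁ = (4 + 21/4)/2 = 37/8.
y₂ = (37/8 + 21/(37/8))/2 = 2713/592.

2713/592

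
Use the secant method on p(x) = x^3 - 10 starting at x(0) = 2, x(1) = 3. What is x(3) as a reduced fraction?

15250/7129

p(2) = -2, p(3) = 17. x(2) = 3 - 17·(3 - 2)/(17 - (-2)) = 40/19.
p(3) = 17, p(40/19) = -4590/6859. x(3) = (40/19) - (-4590/6859)·((40/19) - 3)/((-4590/6859) - 17) = 15250/7129.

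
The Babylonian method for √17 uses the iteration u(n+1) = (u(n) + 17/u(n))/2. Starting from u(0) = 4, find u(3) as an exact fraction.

9478657/2298912

u(1) = (4 + 17/4)/2 = 33/8.
u(2) = (33/8 + 17/(33/8))/2 = 2177/528.
u(3) = (2177/528 + 17/(2177/528))/2 = 9478657/2298912.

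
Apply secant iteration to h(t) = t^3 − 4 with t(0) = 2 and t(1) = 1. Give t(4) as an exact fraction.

h(2) = 4, h(1) = −3. t(2) = 1 − (−3)·(1 − 2)/((−3) − 4) = 10/7.
h(1) = −3, h(10/7) = −372/343. t(3) = (10/7) − (−372/343)·((10/7) − 1)/((−372/343) − (−3)) = 122/73.
h(10/7) = −372/343, h(122/73) = 259780/389017. t(4) = (122/73) − (259780/389017)·((122/73) − (10/7))/((259780/389017) − (−372/343)) = 744241/471409.

744241/471409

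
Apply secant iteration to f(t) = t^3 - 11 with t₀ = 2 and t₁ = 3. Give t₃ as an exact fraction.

16025/7267

f(2) = -3, f(3) = 16. t₂ = 3 - 16·(3 - 2)/(16 - (-3)) = 41/19.
f(3) = 16, f(41/19) = -6528/6859. t₃ = (41/19) - (-6528/6859)·((41/19) - 3)/((-6528/6859) - 16) = 16025/7267.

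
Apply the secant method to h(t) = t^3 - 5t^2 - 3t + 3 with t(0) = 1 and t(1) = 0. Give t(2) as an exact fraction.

h(1) = -4, h(0) = 3. t(2) = 0 - 3·(0 - 1)/(3 - (-4)) = 3/7.

3/7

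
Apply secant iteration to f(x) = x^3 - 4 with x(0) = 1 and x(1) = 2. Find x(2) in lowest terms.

f(1) = -3, f(2) = 4. x(2) = 2 - 4·(2 - 1)/(4 - (-3)) = 10/7.

10/7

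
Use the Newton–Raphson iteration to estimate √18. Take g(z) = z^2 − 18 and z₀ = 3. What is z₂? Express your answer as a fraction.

g'(z) = 2z.
g(3) = −9, g'(3) = 6, so z₁ = 3 − (−9)/6 = 9/2.
g(9/2) = 9/4, g'(9/2) = 9, so z₂ = (9/2) − (9/4)/9 = 17/4.

17/4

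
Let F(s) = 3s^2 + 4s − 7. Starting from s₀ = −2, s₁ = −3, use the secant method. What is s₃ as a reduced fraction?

−151/65

F(−2) = −3, F(−3) = 8. s₂ = (−3) − 8·((−3) − (−2))/(8 − (−3)) = −25/11.
F(−3) = 8, F(−25/11) = −72/121. s₃ = (−25/11) − (−72/121)·((−25/11) − (−3))/((−72/121) − 8) = −151/65.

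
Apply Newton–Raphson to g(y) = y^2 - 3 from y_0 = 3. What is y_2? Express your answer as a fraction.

g'(y) = 2y.
g(3) = 6, g'(3) = 6, so y_1 = 3 - 6/6 = 2.
g(2) = 1, g'(2) = 4, so y_2 = 2 - 1/4 = 7/4.

7/4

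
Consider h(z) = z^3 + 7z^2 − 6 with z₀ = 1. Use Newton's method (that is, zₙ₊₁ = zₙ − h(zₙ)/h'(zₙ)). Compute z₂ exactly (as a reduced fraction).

21001/24055

h'(z) = 3z^2 + 14z.
h(1) = 2, h'(1) = 17, so z₁ = 1 − 2/17 = 15/17.
h(15/17) = 672/4913, h'(15/17) = 4245/289, so z₂ = (15/17) − (672/4913)/(4245/289) = 21001/24055.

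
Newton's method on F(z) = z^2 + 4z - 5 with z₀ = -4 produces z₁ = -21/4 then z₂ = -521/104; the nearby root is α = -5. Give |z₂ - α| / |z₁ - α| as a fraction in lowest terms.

z₁ - α = -21/4 - (-5) = -21/4 + 5 = -1/4, so |z₁ - α| = 1/4.
z₂ - α = -521/104 - (-5) = -521/104 + 5 = -1/104, so |z₂ - α| = 1/104.
Ratio = (1/104) / (1/4) = 1/26.

1/26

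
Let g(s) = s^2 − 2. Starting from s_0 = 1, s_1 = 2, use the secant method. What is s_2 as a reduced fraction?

4/3

g(1) = −1, g(2) = 2. s_2 = 2 − 2·(2 − 1)/(2 − (−1)) = 4/3.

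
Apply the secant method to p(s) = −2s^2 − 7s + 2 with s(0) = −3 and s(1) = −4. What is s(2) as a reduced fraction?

p(−3) = 5, p(−4) = −2. s(2) = (−4) − (−2)·((−4) − (−3))/((−2) − 5) = −26/7.

−26/7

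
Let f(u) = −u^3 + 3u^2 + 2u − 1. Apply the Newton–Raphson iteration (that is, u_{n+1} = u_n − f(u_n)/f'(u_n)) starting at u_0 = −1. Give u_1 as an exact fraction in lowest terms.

f'(u) = −3u^2 + 6u + 2.
f(−1) = 1, f'(−1) = −7, so u_1 = (−1) − 1/(−7) = −6/7.

−6/7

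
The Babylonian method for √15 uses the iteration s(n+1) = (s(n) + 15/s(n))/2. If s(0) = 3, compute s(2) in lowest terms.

s(1) = (3 + 15/3)/2 = 4.
s(2) = (4 + 15/4)/2 = 31/8.

31/8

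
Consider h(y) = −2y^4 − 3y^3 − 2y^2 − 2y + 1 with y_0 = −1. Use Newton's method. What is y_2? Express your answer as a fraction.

−343/145

h'(y) = −8y^3 − 9y^2 − 4y − 2.
h(−1) = 2, h'(−1) = 1, so y_1 = (−1) − 2/1 = −3.
h(−3) = −92, h'(−3) = 145, so y_2 = (−3) − (−92)/145 = −343/145.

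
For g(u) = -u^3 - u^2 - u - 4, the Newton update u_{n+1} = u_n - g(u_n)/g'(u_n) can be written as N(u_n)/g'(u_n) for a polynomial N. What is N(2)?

-16

g'(u) = -3u^2 - 2u - 1.
N(u) = u·g'(u) - g(u) = u·(-3u^2 - 2u - 1) - (-u^3 - u^2 - u - 4) = -2u^3 - u^2 + 4.
N(2) = -16.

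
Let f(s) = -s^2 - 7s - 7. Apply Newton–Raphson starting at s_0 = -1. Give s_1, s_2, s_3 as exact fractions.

s_1 = -6/5, s_2 = -139/115, s_3 = -73254/60605

f'(s) = -2s - 7.
f(-1) = -1, f'(-1) = -5, so s_1 = (-1) - (-1)/(-5) = -6/5.
f(-6/5) = -1/25, f'(-6/5) = -23/5, so s_2 = (-6/5) - (-1/25)/(-23/5) = -139/115.
f(-139/115) = -1/13225, f'(-139/115) = -527/115, so s_3 = (-139/115) - (-1/13225)/(-527/115) = -73254/60605.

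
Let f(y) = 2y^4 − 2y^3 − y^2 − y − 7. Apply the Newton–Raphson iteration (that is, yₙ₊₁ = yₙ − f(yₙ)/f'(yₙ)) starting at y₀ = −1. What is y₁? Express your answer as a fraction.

−16/13

f'(y) = 8y^3 − 6y^2 − 2y − 1.
f(−1) = −3, f'(−1) = −13, so y₁ = (−1) − (−3)/(−13) = −16/13.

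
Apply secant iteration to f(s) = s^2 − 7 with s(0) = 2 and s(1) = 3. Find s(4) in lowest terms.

f(2) = −3, f(3) = 2. s(2) = 3 − 2·(3 − 2)/(2 − (−3)) = 13/5.
f(3) = 2, f(13/5) = −6/25. s(3) = (13/5) − (−6/25)·((13/5) − 3)/((−6/25) − 2) = 37/14.
f(13/5) = −6/25, f(37/14) = −3/196. s(4) = (37/14) − (−3/196)·((37/14) − (13/5))/((−3/196) − (−6/25)) = 971/367.

971/367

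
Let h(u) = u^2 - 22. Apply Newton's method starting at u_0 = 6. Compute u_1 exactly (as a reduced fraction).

29/6

h'(u) = 2u.
h(6) = 14, h'(6) = 12, so u_1 = 6 - 14/12 = 29/6.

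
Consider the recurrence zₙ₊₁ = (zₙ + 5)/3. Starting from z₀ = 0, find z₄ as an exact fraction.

z₁ = (0 + 5)/3 = 5/3.
z₂ = ((5/3) + 5)/3 = 20/9.
z₃ = ((20/9) + 5)/3 = 65/27.
z₄ = ((65/27) + 5)/3 = 200/81.

200/81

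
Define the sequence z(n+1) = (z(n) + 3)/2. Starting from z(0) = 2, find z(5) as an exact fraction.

95/32

z(1) = (2 + 3)/2 = 5/2.
z(2) = ((5/2) + 3)/2 = 11/4.
z(3) = ((11/4) + 3)/2 = 23/8.
z(4) = ((23/8) + 3)/2 = 47/16.
z(5) = ((47/16) + 3)/2 = 95/32.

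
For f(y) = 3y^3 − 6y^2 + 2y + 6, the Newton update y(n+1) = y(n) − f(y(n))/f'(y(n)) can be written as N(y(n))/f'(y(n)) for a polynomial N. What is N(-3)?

f'(y) = 9y^2 − 12y + 2.
N(y) = y·f'(y) − f(y) = y·(9y^2 − 12y + 2) − (3y^3 − 6y^2 + 2y + 6) = 6y^3 − 6y^2 − 6.
N(-3) = −222.

−222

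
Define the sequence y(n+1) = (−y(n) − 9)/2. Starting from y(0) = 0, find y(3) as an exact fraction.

−27/8

y(1) = (−0 − 9)/2 = −9/2.
y(2) = (−(−9/2) − 9)/2 = −9/4.
y(3) = (−(−9/4) − 9)/2 = −27/8.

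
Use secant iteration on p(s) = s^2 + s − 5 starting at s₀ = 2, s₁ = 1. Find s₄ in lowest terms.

p(2) = 1, p(1) = −3. s₂ = 1 − (−3)·(1 − 2)/((−3) − 1) = 7/4.
p(1) = −3, p(7/4) = −3/16. s₃ = (7/4) − (−3/16)·((7/4) − 1)/((−3/16) − (−3)) = 9/5.
p(7/4) = −3/16, p(9/5) = 1/25. s₄ = (9/5) − (1/25)·((9/5) − (7/4))/((1/25) − (−3/16)) = 163/91.

163/91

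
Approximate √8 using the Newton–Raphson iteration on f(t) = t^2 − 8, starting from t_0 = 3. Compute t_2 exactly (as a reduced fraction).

577/204

f'(t) = 2t.
f(3) = 1, f'(3) = 6, so t_1 = 3 − 1/6 = 17/6.
f(17/6) = 1/36, f'(17/6) = 17/3, so t_2 = (17/6) − (1/36)/(17/3) = 577/204.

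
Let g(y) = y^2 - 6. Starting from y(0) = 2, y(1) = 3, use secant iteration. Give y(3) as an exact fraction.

g(2) = -2, g(3) = 3. y(2) = 3 - 3·(3 - 2)/(3 - (-2)) = 12/5.
g(3) = 3, g(12/5) = -6/25. y(3) = (12/5) - (-6/25)·((12/5) - 3)/((-6/25) - 3) = 22/9.

22/9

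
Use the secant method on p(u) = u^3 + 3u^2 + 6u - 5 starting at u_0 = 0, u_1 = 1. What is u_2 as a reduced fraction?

1/2

p(0) = -5, p(1) = 5. u_2 = 1 - 5·(1 - 0)/(5 - (-5)) = 1/2.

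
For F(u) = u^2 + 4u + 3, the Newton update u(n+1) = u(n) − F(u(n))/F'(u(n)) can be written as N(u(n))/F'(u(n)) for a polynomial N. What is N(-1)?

F'(u) = 2u + 4.
N(u) = u·F'(u) − F(u) = u·(2u + 4) − (u^2 + 4u + 3) = u^2 − 3.
N(-1) = −2.

−2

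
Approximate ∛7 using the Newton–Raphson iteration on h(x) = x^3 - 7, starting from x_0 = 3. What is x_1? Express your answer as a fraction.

h'(x) = 3x^2.
h(3) = 20, h'(3) = 27, so x_1 = 3 - 20/27 = 61/27.

61/27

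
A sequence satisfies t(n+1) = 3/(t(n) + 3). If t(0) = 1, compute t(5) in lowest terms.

72/91

t(1) = 3/(1 + 3) = 3/4.
t(2) = 3/(3/4 + 3) = 4/5.
t(3) = 3/(4/5 + 3) = 15/19.
t(4) = 3/(15/19 + 3) = 19/24.
t(5) = 3/(19/24 + 3) = 72/91.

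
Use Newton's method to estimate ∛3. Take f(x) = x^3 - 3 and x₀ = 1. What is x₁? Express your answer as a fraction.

f'(x) = 3x^2.
f(1) = -2, f'(1) = 3, so x₁ = 1 - (-2)/3 = 5/3.

5/3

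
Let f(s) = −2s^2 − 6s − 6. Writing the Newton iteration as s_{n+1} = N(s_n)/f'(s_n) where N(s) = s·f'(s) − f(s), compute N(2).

f'(s) = −4s − 6.
N(s) = s·f'(s) − f(s) = s·(−4s − 6) − (−2s^2 − 6s − 6) = −2s^2 + 6.
N(2) = −2.

−2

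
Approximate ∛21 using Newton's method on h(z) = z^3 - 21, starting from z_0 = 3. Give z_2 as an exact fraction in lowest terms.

46559/16875

h'(z) = 3z^2.
h(3) = 6, h'(3) = 27, so z_1 = 3 - 6/27 = 25/9.
h(25/9) = 316/729, h'(25/9) = 625/27, so z_2 = (25/9) - (316/729)/(625/27) = 46559/16875.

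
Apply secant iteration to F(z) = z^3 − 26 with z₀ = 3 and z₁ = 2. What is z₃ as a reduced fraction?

F(3) = 1, F(2) = −18. z₂ = 2 − (−18)·(2 − 3)/((−18) − 1) = 56/19.
F(2) = −18, F(56/19) = −2718/6859. z₃ = (56/19) − (−2718/6859)·((56/19) − 2)/((−2718/6859) − (−18)) = 3319/1118.

3319/1118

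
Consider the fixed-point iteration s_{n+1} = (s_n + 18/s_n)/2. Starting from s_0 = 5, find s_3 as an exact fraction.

26628001/6276280

s_1 = (5 + 18/5)/2 = 43/10.
s_2 = (43/10 + 18/(43/10))/2 = 3649/860.
s_3 = (3649/860 + 18/(3649/860))/2 = 26628001/6276280.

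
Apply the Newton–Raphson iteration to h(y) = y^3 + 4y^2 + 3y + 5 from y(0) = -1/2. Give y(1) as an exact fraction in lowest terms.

h'(y) = 3y^2 + 8y + 3.
h(-1/2) = 35/8, h'(-1/2) = -1/4, so y(1) = (-1/2) - (35/8)/(-1/4) = 17.

17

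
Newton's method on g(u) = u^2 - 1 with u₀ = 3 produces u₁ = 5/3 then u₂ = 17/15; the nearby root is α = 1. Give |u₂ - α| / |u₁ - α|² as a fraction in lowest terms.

3/10

u₁ - α = 5/3 - 1 = 2/3, so |u₁ - α| = 2/3.
u₂ - α = 17/15 - 1 = 2/15, so |u₂ - α| = 2/15.
|u₁ - α|² = 4/9.
Ratio = (2/15) / (4/9) = 3/10.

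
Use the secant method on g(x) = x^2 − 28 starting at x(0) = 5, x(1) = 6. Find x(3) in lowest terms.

g(5) = −3, g(6) = 8. x(2) = 6 − 8·(6 − 5)/(8 − (−3)) = 58/11.
g(6) = 8, g(58/11) = −24/121. x(3) = (58/11) − (−24/121)·((58/11) − 6)/((−24/121) − 8) = 164/31.

164/31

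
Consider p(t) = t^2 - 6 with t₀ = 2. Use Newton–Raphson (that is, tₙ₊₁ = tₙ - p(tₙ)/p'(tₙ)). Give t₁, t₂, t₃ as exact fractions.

t₁ = 5/2, t₂ = 49/20, t₃ = 4801/1960

p'(t) = 2t.
p(2) = -2, p'(2) = 4, so t₁ = 2 - (-2)/4 = 5/2.
p(5/2) = 1/4, p'(5/2) = 5, so t₂ = (5/2) - (1/4)/5 = 49/20.
p(49/20) = 1/400, p'(49/20) = 49/10, so t₃ = (49/20) - (1/400)/(49/10) = 4801/1960.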